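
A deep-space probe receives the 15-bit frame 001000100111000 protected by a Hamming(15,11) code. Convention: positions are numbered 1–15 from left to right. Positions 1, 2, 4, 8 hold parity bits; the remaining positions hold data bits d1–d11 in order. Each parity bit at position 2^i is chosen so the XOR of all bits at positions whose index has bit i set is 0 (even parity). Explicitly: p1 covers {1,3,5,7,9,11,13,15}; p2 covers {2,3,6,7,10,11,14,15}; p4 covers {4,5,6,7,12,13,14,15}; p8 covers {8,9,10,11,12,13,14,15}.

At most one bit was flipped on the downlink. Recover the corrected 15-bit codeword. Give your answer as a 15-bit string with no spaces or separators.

s1 (pos 1,3,5,7,9,11,13,15): 0⊕1⊕0⊕1⊕0⊕1⊕0⊕0 = 1
s2 (pos 2,3,6,7,10,11,14,15): 0⊕1⊕0⊕1⊕1⊕1⊕0⊕0 = 0
s4 (pos 4,5,6,7,12,13,14,15): 0⊕0⊕0⊕1⊕1⊕0⊕0⊕0 = 0
s8 (pos 8,9,10,11,12,13,14,15): 0⊕0⊕1⊕1⊕1⊕0⊕0⊕0 = 1
Syndrome s8…s1 = 1001 → error at position 9.
Flip position 9: 001000100111000 → 001000101111000

001000101111000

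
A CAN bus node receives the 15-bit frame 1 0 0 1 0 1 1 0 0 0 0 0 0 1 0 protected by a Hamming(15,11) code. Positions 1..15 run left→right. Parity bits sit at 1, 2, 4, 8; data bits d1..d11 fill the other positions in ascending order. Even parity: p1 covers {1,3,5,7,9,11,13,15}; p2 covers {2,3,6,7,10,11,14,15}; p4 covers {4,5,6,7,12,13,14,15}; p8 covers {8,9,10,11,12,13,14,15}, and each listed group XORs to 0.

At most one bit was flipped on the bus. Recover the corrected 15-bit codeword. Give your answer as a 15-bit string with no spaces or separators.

s1 (pos 1,3,5,7,9,11,13,15): 1⊕0⊕0⊕1⊕0⊕0⊕0⊕0 = 0
s2 (pos 2,3,6,7,10,11,14,15): 0⊕0⊕1⊕1⊕0⊕0⊕1⊕0 = 1
s4 (pos 4,5,6,7,12,13,14,15): 1⊕0⊕1⊕1⊕0⊕0⊕1⊕0 = 0
s8 (pos 8,9,10,11,12,13,14,15): 0⊕0⊕0⊕0⊕0⊕0⊕1⊕0 = 1
Syndrome s8…s1 = 1010 → error at position 10.
Flip position 10: 100101100000010 → 100101100100010

100101100100010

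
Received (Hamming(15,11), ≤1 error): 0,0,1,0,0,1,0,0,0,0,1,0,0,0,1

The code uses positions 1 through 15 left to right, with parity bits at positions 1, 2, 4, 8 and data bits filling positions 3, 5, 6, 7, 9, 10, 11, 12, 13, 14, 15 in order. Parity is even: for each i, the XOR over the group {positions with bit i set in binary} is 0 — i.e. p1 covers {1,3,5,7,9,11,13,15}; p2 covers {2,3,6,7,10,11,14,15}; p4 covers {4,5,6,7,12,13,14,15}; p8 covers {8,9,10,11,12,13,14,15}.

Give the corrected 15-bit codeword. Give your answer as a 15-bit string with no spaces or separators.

s1 (pos 1,3,5,7,9,11,13,15): 0⊕1⊕0⊕0⊕0⊕1⊕0⊕1 = 1
s2 (pos 2,3,6,7,10,11,14,15): 0⊕1⊕1⊕0⊕0⊕1⊕0⊕1 = 0
s4 (pos 4,5,6,7,12,13,14,15): 0⊕0⊕1⊕0⊕0⊕0⊕0⊕1 = 0
s8 (pos 8,9,10,11,12,13,14,15): 0⊕0⊕0⊕1⊕0⊕0⊕0⊕1 = 0
Syndrome s8…s1 = 0001 → error at position 1.
Flip position 1: 001001000010001 → 101001000010001

101001000010001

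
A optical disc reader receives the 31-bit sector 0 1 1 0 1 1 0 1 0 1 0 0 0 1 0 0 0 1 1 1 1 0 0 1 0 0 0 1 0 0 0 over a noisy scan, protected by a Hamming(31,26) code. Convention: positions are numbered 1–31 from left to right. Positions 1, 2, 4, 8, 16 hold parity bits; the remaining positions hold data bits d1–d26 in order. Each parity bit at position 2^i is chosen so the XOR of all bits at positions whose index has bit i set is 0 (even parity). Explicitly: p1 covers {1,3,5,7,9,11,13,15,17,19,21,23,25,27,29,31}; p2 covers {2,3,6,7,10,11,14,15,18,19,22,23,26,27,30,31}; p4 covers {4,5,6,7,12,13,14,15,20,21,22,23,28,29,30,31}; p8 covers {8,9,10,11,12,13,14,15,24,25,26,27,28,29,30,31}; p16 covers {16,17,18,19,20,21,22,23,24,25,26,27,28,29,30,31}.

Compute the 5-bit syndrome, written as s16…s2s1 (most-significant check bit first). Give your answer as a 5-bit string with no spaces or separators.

01010

s1 (pos 1,3,5,7,9,11,13,15,17,19,21,23,25,27,29,31): 0⊕1⊕1⊕0⊕0⊕0⊕0⊕0⊕0⊕1⊕1⊕0⊕0⊕0⊕0⊕0 = 0
s2 (pos 2,3,6,7,10,11,14,15,18,19,22,23,26,27,30,31): 1⊕1⊕1⊕0⊕1⊕0⊕1⊕0⊕1⊕1⊕0⊕0⊕0⊕0⊕0⊕0 = 1
s4 (pos 4,5,6,7,12,13,14,15,20,21,22,23,28,29,30,31): 0⊕1⊕1⊕0⊕0⊕0⊕1⊕0⊕1⊕1⊕0⊕0⊕1⊕0⊕0⊕0 = 0
s8 (pos 8,9,10,11,12,13,14,15,24,25,26,27,28,29,30,31): 1⊕0⊕1⊕0⊕0⊕0⊕1⊕0⊕1⊕0⊕0⊕0⊕1⊕0⊕0⊕0 = 1
s16 (pos 16,17,18,19,20,21,22,23,24,25,26,27,28,29,30,31): 0⊕0⊕1⊕1⊕1⊕1⊕0⊕0⊕1⊕0⊕0⊕0⊕1⊕0⊕0⊕0 = 0
Syndrome s16…s1 = 01010 → error at position 10.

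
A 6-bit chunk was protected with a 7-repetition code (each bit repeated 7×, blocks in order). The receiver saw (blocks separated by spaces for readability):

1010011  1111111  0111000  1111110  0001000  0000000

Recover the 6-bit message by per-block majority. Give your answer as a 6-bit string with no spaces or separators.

Block 1 (1010011): 4 ones → 1
Block 2 (1111111): 7 ones → 1
Block 3 (0111000): 3 ones → 0
Block 4 (1111110): 6 ones → 1
Block 5 (0001000): 1 one → 0
Block 6 (0000000): 0 ones → 0

110100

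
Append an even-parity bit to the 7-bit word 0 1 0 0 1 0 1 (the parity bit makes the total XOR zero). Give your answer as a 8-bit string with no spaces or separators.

XOR of the 7 data bits: 0⊕1⊕0⊕0⊕1⊕0⊕1 = 1
Parity bit = 1 (so all 8 bits XOR to 0).

01001011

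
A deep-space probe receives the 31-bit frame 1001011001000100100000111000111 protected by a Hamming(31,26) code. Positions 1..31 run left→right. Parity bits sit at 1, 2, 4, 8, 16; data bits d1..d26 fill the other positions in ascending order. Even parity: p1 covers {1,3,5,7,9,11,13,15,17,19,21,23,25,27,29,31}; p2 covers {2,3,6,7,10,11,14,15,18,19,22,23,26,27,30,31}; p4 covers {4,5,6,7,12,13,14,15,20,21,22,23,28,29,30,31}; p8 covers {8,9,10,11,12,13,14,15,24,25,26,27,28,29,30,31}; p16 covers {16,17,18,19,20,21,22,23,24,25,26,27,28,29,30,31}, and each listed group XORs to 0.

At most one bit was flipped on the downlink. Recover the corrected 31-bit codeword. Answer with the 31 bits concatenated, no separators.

s1 (pos 1,3,5,7,9,11,13,15,17,19,21,23,25,27,29,31): 1⊕0⊕0⊕1⊕0⊕0⊕0⊕0⊕1⊕0⊕0⊕1⊕1⊕0⊕1⊕1 = 1
s2 (pos 2,3,6,7,10,11,14,15,18,19,22,23,26,27,30,31): 0⊕0⊕1⊕1⊕1⊕0⊕1⊕0⊕0⊕0⊕0⊕1⊕0⊕0⊕1⊕1 = 1
s4 (pos 4,5,6,7,12,13,14,15,20,21,22,23,28,29,30,31): 1⊕0⊕1⊕1⊕0⊕0⊕1⊕0⊕0⊕0⊕0⊕1⊕0⊕1⊕1⊕1 = 0
s8 (pos 8,9,10,11,12,13,14,15,24,25,26,27,28,29,30,31): 0⊕0⊕1⊕0⊕0⊕0⊕1⊕0⊕1⊕1⊕0⊕0⊕0⊕1⊕1⊕1 = 1
s16 (pos 16,17,18,19,20,21,22,23,24,25,26,27,28,29,30,31): 0⊕1⊕0⊕0⊕0⊕0⊕0⊕1⊕1⊕1⊕0⊕0⊕0⊕1⊕1⊕1 = 1
Syndrome s16…s1 = 11011 → error at position 27.
Flip position 27: 1001011001000100100000111000111 → 1001011001000100100000111010111

1001011001000100100000111010111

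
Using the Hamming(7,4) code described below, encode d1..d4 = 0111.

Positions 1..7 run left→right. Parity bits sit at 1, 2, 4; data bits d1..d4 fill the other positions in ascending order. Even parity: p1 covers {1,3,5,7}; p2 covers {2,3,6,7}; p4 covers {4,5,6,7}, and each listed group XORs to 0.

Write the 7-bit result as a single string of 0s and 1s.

0001111

Place data at non-parity positions: p1 p2 0 p4 1 1 1
p1 (pos 1,3,5,7): XOR of data positions = 0⊕1⊕1 = 0
p2 (pos 2,3,6,7): XOR of data positions = 0⊕1⊕1 = 0
p4 (pos 4,5,6,7): XOR of data positions = 1⊕1⊕1 = 1
Codeword: 0001111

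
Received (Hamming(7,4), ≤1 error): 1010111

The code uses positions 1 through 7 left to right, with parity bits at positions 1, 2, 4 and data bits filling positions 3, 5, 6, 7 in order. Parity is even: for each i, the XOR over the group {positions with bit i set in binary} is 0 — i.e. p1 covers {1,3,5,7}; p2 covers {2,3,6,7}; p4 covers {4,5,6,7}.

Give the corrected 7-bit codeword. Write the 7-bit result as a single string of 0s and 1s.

1010101

s1 (pos 1,3,5,7): 1⊕1⊕1⊕1 = 0
s2 (pos 2,3,6,7): 0⊕1⊕1⊕1 = 1
s4 (pos 4,5,6,7): 0⊕1⊕1⊕1 = 1
Syndrome s4…s1 = 110 → error at position 6.
Flip position 6: 1010111 → 1010101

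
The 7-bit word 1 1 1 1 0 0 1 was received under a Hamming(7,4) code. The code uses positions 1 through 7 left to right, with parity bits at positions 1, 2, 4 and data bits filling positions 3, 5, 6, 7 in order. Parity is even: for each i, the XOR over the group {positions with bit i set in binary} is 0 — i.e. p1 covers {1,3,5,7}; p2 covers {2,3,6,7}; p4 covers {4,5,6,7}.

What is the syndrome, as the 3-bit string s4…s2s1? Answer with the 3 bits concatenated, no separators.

011

s1 (pos 1,3,5,7): 1⊕1⊕0⊕1 = 1
s2 (pos 2,3,6,7): 1⊕1⊕0⊕1 = 1
s4 (pos 4,5,6,7): 1⊕0⊕0⊕1 = 0
Syndrome s4…s1 = 011 → error at position 3.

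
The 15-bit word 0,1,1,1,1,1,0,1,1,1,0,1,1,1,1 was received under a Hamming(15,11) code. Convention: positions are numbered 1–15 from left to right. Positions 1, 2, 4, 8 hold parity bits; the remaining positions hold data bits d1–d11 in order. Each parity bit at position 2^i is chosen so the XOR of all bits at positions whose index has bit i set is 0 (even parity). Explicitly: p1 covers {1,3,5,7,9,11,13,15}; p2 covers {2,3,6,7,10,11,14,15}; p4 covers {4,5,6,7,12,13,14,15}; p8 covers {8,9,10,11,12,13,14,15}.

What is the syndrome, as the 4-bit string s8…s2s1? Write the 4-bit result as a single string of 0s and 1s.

1101

s1 (pos 1,3,5,7,9,11,13,15): 0⊕1⊕1⊕0⊕1⊕0⊕1⊕1 = 1
s2 (pos 2,3,6,7,10,11,14,15): 1⊕1⊕1⊕0⊕1⊕0⊕1⊕1 = 0
s4 (pos 4,5,6,7,12,13,14,15): 1⊕1⊕1⊕0⊕1⊕1⊕1⊕1 = 1
s8 (pos 8,9,10,11,12,13,14,15): 1⊕1⊕1⊕0⊕1⊕1⊕1⊕1 = 1
Syndrome s8…s1 = 1101 → error at position 13.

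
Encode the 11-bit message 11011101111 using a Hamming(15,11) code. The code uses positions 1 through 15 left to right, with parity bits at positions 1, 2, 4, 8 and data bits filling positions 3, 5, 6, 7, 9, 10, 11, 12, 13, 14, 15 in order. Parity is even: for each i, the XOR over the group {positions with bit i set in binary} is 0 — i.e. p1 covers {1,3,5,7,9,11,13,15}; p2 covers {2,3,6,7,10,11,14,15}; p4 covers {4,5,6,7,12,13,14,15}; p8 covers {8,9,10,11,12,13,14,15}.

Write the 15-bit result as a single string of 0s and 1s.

Place data at non-parity positions: p1 p2 1 p4 1 0 1 p8 1 1 0 1 1 1 1
p1 (pos 1,3,5,7,9,11,13,15): XOR of data positions = 1⊕1⊕1⊕1⊕0⊕1⊕1 = 0
p2 (pos 2,3,6,7,10,11,14,15): XOR of data positions = 1⊕0⊕1⊕1⊕0⊕1⊕1 = 1
p4 (pos 4,5,6,7,12,13,14,15): XOR of data positions = 1⊕0⊕1⊕1⊕1⊕1⊕1 = 0
p8 (pos 8,9,10,11,12,13,14,15): XOR of data positions = 1⊕1⊕0⊕1⊕1⊕1⊕1 = 0
Codeword: 011010101101111

011010101101111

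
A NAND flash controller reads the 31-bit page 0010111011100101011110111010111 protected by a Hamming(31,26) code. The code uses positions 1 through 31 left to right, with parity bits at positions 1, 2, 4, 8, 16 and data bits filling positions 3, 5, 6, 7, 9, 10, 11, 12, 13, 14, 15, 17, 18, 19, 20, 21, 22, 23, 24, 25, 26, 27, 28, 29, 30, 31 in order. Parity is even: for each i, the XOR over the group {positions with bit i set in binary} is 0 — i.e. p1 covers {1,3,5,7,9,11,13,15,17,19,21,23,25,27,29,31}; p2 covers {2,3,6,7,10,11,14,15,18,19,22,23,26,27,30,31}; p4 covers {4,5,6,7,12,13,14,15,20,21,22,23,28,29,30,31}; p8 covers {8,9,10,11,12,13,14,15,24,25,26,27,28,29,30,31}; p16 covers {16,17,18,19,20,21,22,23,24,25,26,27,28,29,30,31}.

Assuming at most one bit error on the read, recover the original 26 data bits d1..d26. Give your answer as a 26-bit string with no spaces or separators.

11111110010011110111010111

s1 (pos 1,3,5,7,9,11,13,15,17,19,21,23,25,27,29,31): 0⊕1⊕1⊕1⊕1⊕1⊕0⊕0⊕0⊕1⊕1⊕1⊕1⊕1⊕1⊕1 = 0
s2 (pos 2,3,6,7,10,11,14,15,18,19,22,23,26,27,30,31): 0⊕1⊕1⊕1⊕1⊕1⊕1⊕0⊕1⊕1⊕0⊕1⊕0⊕1⊕1⊕1 = 0
s4 (pos 4,5,6,7,12,13,14,15,20,21,22,23,28,29,30,31): 0⊕1⊕1⊕1⊕0⊕0⊕1⊕0⊕1⊕1⊕0⊕1⊕0⊕1⊕1⊕1 = 0
s8 (pos 8,9,10,11,12,13,14,15,24,25,26,27,28,29,30,31): 0⊕1⊕1⊕1⊕0⊕0⊕1⊕0⊕1⊕1⊕0⊕1⊕0⊕1⊕1⊕1 = 0
s16 (pos 16,17,18,19,20,21,22,23,24,25,26,27,28,29,30,31): 1⊕0⊕1⊕1⊕1⊕1⊕0⊕1⊕1⊕1⊕0⊕1⊕0⊕1⊕1⊕1 = 0
Syndrome s16…s1 = 00000 → no error.
Read data bits from positions 3,5,6,7,9,10,11,12,13,14,15,17,18,19,20,21,22,23,24,25,26,27,28,29,30,31: 11111110010011110111010111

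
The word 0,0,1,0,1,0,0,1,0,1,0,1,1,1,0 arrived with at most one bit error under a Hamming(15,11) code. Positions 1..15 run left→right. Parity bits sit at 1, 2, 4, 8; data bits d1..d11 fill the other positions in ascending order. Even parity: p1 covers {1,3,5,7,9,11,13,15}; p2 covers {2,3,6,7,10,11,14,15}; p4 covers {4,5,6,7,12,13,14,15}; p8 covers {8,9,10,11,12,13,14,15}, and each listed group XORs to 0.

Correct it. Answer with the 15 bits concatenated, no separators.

s1 (pos 1,3,5,7,9,11,13,15): 0⊕1⊕1⊕0⊕0⊕0⊕1⊕0 = 1
s2 (pos 2,3,6,7,10,11,14,15): 0⊕1⊕0⊕0⊕1⊕0⊕1⊕0 = 1
s4 (pos 4,5,6,7,12,13,14,15): 0⊕1⊕0⊕0⊕1⊕1⊕1⊕0 = 0
s8 (pos 8,9,10,11,12,13,14,15): 1⊕0⊕1⊕0⊕1⊕1⊕1⊕0 = 1
Syndrome s8…s1 = 1011 → error at position 11.
Flip position 11: 001010010101110 → 001010010111110

001010010111110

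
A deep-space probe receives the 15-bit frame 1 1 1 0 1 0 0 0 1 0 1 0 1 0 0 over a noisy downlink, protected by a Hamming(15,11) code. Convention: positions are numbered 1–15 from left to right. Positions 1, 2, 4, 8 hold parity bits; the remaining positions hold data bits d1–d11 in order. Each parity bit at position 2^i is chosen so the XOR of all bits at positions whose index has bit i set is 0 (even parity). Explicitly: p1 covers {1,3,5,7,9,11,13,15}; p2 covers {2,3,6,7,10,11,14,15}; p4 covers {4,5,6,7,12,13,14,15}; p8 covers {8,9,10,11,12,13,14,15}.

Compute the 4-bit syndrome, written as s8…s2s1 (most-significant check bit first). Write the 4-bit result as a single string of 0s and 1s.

s1 (pos 1,3,5,7,9,11,13,15): 1⊕1⊕1⊕0⊕1⊕1⊕1⊕0 = 0
s2 (pos 2,3,6,7,10,11,14,15): 1⊕1⊕0⊕0⊕0⊕1⊕0⊕0 = 1
s4 (pos 4,5,6,7,12,13,14,15): 0⊕1⊕0⊕0⊕0⊕1⊕0⊕0 = 0
s8 (pos 8,9,10,11,12,13,14,15): 0⊕1⊕0⊕1⊕0⊕1⊕0⊕0 = 1
Syndrome s8…s1 = 1010 → error at position 10.

1010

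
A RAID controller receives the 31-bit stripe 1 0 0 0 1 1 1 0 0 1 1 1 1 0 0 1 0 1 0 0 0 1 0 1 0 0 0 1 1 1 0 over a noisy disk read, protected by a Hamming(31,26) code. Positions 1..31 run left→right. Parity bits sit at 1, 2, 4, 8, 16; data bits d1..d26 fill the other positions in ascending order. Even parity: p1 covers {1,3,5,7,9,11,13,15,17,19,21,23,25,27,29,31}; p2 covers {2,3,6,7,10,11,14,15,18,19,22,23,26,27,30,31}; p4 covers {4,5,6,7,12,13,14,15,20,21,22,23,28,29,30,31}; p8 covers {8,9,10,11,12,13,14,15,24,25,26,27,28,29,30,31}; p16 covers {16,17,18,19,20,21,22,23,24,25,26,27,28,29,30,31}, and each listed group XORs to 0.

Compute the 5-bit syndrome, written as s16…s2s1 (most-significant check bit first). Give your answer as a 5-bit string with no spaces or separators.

10110

s1 (pos 1,3,5,7,9,11,13,15,17,19,21,23,25,27,29,31): 1⊕0⊕1⊕1⊕0⊕1⊕1⊕0⊕0⊕0⊕0⊕0⊕0⊕0⊕1⊕0 = 0
s2 (pos 2,3,6,7,10,11,14,15,18,19,22,23,26,27,30,31): 0⊕0⊕1⊕1⊕1⊕1⊕0⊕0⊕1⊕0⊕1⊕0⊕0⊕0⊕1⊕0 = 1
s4 (pos 4,5,6,7,12,13,14,15,20,21,22,23,28,29,30,31): 0⊕1⊕1⊕1⊕1⊕1⊕0⊕0⊕0⊕0⊕1⊕0⊕1⊕1⊕1⊕0 = 1
s8 (pos 8,9,10,11,12,13,14,15,24,25,26,27,28,29,30,31): 0⊕0⊕1⊕1⊕1⊕1⊕0⊕0⊕1⊕0⊕0⊕0⊕1⊕1⊕1⊕0 = 0
s16 (pos 16,17,18,19,20,21,22,23,24,25,26,27,28,29,30,31): 1⊕0⊕1⊕0⊕0⊕0⊕1⊕0⊕1⊕0⊕0⊕0⊕1⊕1⊕1⊕0 = 1
Syndrome s16…s1 = 10110 → error at position 22.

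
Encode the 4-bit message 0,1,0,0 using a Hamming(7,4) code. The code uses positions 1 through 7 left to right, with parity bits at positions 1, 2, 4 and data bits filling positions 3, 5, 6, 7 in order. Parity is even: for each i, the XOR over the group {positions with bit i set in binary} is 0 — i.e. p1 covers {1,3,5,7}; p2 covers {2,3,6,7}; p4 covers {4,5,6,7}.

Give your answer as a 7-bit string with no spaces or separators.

Place data at non-parity positions: p1 p2 0 p4 1 0 0
p1 (pos 1,3,5,7): XOR of data positions = 0⊕1⊕0 = 1
p2 (pos 2,3,6,7): XOR of data positions = 0⊕0⊕0 = 0
p4 (pos 4,5,6,7): XOR of data positions = 1⊕0⊕0 = 1
Codeword: 1001100

1001100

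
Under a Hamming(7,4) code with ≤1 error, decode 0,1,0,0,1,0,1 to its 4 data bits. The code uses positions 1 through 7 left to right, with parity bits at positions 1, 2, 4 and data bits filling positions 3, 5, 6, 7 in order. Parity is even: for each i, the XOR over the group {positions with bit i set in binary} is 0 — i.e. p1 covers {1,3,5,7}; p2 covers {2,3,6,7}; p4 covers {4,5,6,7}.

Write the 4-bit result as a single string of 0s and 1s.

s1 (pos 1,3,5,7): 0⊕0⊕1⊕1 = 0
s2 (pos 2,3,6,7): 1⊕0⊕0⊕1 = 0
s4 (pos 4,5,6,7): 0⊕1⊕0⊕1 = 0
Syndrome s4…s1 = 000 → no error.
Read data bits from positions 3,5,6,7: 0101

0101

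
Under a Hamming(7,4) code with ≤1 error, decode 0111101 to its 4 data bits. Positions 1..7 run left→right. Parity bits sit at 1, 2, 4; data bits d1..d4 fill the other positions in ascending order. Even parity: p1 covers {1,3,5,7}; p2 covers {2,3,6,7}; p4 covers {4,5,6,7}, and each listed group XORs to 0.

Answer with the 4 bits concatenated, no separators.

s1 (pos 1,3,5,7): 0⊕1⊕1⊕1 = 1
s2 (pos 2,3,6,7): 1⊕1⊕0⊕1 = 1
s4 (pos 4,5,6,7): 1⊕1⊕0⊕1 = 1
Syndrome s4…s1 = 111 → error at position 7.
Flip position 7: 0111101 → 0111100
Read data bits from positions 3,5,6,7: 1100

1100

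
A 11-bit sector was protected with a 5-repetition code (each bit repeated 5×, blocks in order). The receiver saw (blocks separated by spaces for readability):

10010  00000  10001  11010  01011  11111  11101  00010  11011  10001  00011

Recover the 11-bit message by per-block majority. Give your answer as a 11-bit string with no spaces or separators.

Block 1 (10010): 2 ones → 0
Block 2 (00000): 0 ones → 0
Block 3 (10001): 2 ones → 0
Block 4 (11010): 3 ones → 1
Block 5 (01011): 3 ones → 1
Block 6 (11111): 5 ones → 1
Block 7 (11101): 4 ones → 1
Block 8 (00010): 1 one → 0
Block 9 (11011): 4 ones → 1
Block 10 (10001): 2 ones → 0
Block 11 (00011): 2 ones → 0

00011110100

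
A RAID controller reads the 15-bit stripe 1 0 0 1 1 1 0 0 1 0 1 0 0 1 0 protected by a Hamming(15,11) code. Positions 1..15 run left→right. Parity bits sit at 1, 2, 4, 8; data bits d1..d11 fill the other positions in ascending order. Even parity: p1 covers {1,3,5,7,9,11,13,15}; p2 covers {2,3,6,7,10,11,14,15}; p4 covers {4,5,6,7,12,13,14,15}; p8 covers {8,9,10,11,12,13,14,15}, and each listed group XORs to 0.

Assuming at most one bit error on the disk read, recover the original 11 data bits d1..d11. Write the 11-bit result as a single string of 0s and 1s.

s1 (pos 1,3,5,7,9,11,13,15): 1⊕0⊕1⊕0⊕1⊕1⊕0⊕0 = 0
s2 (pos 2,3,6,7,10,11,14,15): 0⊕0⊕1⊕0⊕0⊕1⊕1⊕0 = 1
s4 (pos 4,5,6,7,12,13,14,15): 1⊕1⊕1⊕0⊕0⊕0⊕1⊕0 = 0
s8 (pos 8,9,10,11,12,13,14,15): 0⊕1⊕0⊕1⊕0⊕0⊕1⊕0 = 1
Syndrome s8…s1 = 1010 → error at position 10.
Flip position 10: 100111001010010 → 100111001110010
Read data bits from positions 3,5,6,7,9,10,11,12,13,14,15: 01101110010

01101110010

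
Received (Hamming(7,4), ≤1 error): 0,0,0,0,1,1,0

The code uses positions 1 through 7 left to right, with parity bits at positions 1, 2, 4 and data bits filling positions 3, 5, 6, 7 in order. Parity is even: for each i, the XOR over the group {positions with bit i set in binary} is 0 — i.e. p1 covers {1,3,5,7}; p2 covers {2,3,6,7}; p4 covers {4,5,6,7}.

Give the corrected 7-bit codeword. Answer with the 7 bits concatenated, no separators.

s1 (pos 1,3,5,7): 0⊕0⊕1⊕0 = 1
s2 (pos 2,3,6,7): 0⊕0⊕1⊕0 = 1
s4 (pos 4,5,6,7): 0⊕1⊕1⊕0 = 0
Syndrome s4…s1 = 011 → error at position 3.
Flip position 3: 0000110 → 0010110

0010110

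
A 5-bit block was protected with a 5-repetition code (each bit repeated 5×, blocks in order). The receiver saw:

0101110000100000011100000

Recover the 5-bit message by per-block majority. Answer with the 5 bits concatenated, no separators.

Block 1 (01011): 3 ones → 1
Block 2 (10000): 1 one → 0
Block 3 (10000): 1 one → 0
Block 4 (00111): 3 ones → 1
Block 5 (00000): 0 ones → 0

10010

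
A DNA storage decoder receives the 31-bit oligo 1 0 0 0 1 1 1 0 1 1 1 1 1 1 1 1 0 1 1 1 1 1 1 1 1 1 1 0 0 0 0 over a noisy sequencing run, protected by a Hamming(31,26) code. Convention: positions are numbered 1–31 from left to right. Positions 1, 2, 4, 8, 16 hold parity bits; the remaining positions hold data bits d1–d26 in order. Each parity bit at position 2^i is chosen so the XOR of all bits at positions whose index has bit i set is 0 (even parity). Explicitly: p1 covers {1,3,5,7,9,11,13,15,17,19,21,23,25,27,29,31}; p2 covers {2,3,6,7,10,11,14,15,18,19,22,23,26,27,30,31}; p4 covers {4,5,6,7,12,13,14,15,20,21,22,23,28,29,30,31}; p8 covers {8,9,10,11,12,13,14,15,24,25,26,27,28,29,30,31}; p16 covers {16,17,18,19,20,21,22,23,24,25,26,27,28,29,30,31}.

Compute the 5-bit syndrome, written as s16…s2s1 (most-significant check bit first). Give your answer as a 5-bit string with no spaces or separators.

s1 (pos 1,3,5,7,9,11,13,15,17,19,21,23,25,27,29,31): 1⊕0⊕1⊕1⊕1⊕1⊕1⊕1⊕0⊕1⊕1⊕1⊕1⊕1⊕0⊕0 = 0
s2 (pos 2,3,6,7,10,11,14,15,18,19,22,23,26,27,30,31): 0⊕0⊕1⊕1⊕1⊕1⊕1⊕1⊕1⊕1⊕1⊕1⊕1⊕1⊕0⊕0 = 0
s4 (pos 4,5,6,7,12,13,14,15,20,21,22,23,28,29,30,31): 0⊕1⊕1⊕1⊕1⊕1⊕1⊕1⊕1⊕1⊕1⊕1⊕0⊕0⊕0⊕0 = 1
s8 (pos 8,9,10,11,12,13,14,15,24,25,26,27,28,29,30,31): 0⊕1⊕1⊕1⊕1⊕1⊕1⊕1⊕1⊕1⊕1⊕1⊕0⊕0⊕0⊕0 = 1
s16 (pos 16,17,18,19,20,21,22,23,24,25,26,27,28,29,30,31): 1⊕0⊕1⊕1⊕1⊕1⊕1⊕1⊕1⊕1⊕1⊕1⊕0⊕0⊕0⊕0 = 1
Syndrome s16…s1 = 11100 → error at position 28.

11100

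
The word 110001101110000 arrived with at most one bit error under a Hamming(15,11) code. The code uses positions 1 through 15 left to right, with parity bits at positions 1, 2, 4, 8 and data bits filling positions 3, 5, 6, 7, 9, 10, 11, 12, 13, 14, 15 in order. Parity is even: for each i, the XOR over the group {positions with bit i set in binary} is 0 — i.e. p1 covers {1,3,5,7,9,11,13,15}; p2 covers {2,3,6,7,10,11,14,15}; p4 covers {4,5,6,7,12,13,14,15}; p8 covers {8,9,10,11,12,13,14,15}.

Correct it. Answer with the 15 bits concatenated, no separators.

s1 (pos 1,3,5,7,9,11,13,15): 1⊕0⊕0⊕1⊕1⊕1⊕0⊕0 = 0
s2 (pos 2,3,6,7,10,11,14,15): 1⊕0⊕1⊕1⊕1⊕1⊕0⊕0 = 1
s4 (pos 4,5,6,7,12,13,14,15): 0⊕0⊕1⊕1⊕0⊕0⊕0⊕0 = 0
s8 (pos 8,9,10,11,12,13,14,15): 0⊕1⊕1⊕1⊕0⊕0⊕0⊕0 = 1
Syndrome s8…s1 = 1010 → error at position 10.
Flip position 10: 110001101110000 → 110001101010000

110001101010000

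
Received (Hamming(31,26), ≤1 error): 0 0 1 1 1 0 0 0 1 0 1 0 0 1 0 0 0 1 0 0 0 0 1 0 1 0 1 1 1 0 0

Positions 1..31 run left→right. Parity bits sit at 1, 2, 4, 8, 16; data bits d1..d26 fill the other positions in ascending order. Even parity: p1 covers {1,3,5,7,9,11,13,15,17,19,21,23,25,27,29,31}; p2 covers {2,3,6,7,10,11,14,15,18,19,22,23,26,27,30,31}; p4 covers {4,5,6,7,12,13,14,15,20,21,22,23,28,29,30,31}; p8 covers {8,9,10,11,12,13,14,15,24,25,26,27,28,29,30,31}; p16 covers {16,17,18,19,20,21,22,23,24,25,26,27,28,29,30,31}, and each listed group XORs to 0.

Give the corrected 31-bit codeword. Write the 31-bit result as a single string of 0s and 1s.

s1 (pos 1,3,5,7,9,11,13,15,17,19,21,23,25,27,29,31): 0⊕1⊕1⊕0⊕1⊕1⊕0⊕0⊕0⊕0⊕0⊕1⊕1⊕1⊕1⊕0 = 0
s2 (pos 2,3,6,7,10,11,14,15,18,19,22,23,26,27,30,31): 0⊕1⊕0⊕0⊕0⊕1⊕1⊕0⊕1⊕0⊕0⊕1⊕0⊕1⊕0⊕0 = 0
s4 (pos 4,5,6,7,12,13,14,15,20,21,22,23,28,29,30,31): 1⊕1⊕0⊕0⊕0⊕0⊕1⊕0⊕0⊕0⊕0⊕1⊕1⊕1⊕0⊕0 = 0
s8 (pos 8,9,10,11,12,13,14,15,24,25,26,27,28,29,30,31): 0⊕1⊕0⊕1⊕0⊕0⊕1⊕0⊕0⊕1⊕0⊕1⊕1⊕1⊕0⊕0 = 1
s16 (pos 16,17,18,19,20,21,22,23,24,25,26,27,28,29,30,31): 0⊕0⊕1⊕0⊕0⊕0⊕0⊕1⊕0⊕1⊕0⊕1⊕1⊕1⊕0⊕0 = 0
Syndrome s16…s1 = 01000 → error at position 8.
Flip position 8: 0011100010100100010000101011100 → 0011100110100100010000101011100

0011100110100100010000101011100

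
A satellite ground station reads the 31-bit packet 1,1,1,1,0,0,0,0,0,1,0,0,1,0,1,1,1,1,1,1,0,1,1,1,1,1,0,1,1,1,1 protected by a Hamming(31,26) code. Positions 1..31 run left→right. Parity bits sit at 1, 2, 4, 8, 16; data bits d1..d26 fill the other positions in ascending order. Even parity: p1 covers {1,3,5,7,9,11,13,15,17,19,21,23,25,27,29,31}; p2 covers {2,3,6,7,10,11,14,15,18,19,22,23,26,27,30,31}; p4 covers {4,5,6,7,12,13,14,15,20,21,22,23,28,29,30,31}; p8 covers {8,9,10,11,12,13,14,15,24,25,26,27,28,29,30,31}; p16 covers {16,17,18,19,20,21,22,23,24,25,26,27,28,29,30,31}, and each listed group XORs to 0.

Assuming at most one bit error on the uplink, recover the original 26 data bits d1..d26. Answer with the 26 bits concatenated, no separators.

s1 (pos 1,3,5,7,9,11,13,15,17,19,21,23,25,27,29,31): 1⊕1⊕0⊕0⊕0⊕0⊕1⊕1⊕1⊕1⊕0⊕1⊕1⊕0⊕1⊕1 = 0
s2 (pos 2,3,6,7,10,11,14,15,18,19,22,23,26,27,30,31): 1⊕1⊕0⊕0⊕1⊕0⊕0⊕1⊕1⊕1⊕1⊕1⊕1⊕0⊕1⊕1 = 1
s4 (pos 4,5,6,7,12,13,14,15,20,21,22,23,28,29,30,31): 1⊕0⊕0⊕0⊕0⊕1⊕0⊕1⊕1⊕0⊕1⊕1⊕1⊕1⊕1⊕1 = 0
s8 (pos 8,9,10,11,12,13,14,15,24,25,26,27,28,29,30,31): 0⊕0⊕1⊕0⊕0⊕1⊕0⊕1⊕1⊕1⊕1⊕0⊕1⊕1⊕1⊕1 = 0
s16 (pos 16,17,18,19,20,21,22,23,24,25,26,27,28,29,30,31): 1⊕1⊕1⊕1⊕1⊕0⊕1⊕1⊕1⊕1⊕1⊕0⊕1⊕1⊕1⊕1 = 0
Syndrome s16…s1 = 00010 → error at position 2.
Flip position 2: 1111000001001011111101111101111 → 1011000001001011111101111101111
Read data bits from positions 3,5,6,7,9,10,11,12,13,14,15,17,18,19,20,21,22,23,24,25,26,27,28,29,30,31: 10000100101111101111101111

10000100101111101111101111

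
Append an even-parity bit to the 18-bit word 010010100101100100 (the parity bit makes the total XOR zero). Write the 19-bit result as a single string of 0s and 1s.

XOR of the 18 data bits: 0⊕1⊕0⊕0⊕1⊕0⊕1⊕0⊕0⊕1⊕0⊕1⊕1⊕0⊕0⊕1⊕0⊕0 = 1
Parity bit = 1 (so all 19 bits XOR to 0).

0100101001011001001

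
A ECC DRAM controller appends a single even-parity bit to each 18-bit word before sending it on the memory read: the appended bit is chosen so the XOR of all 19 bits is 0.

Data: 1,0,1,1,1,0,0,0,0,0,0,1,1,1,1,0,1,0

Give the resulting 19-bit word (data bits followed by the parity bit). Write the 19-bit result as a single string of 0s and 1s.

1011100000011110101

XOR of the 18 data bits: 1⊕0⊕1⊕1⊕1⊕0⊕0⊕0⊕0⊕0⊕0⊕1⊕1⊕1⊕1⊕0⊕1⊕0 = 1
Parity bit = 1 (so all 19 bits XOR to 0).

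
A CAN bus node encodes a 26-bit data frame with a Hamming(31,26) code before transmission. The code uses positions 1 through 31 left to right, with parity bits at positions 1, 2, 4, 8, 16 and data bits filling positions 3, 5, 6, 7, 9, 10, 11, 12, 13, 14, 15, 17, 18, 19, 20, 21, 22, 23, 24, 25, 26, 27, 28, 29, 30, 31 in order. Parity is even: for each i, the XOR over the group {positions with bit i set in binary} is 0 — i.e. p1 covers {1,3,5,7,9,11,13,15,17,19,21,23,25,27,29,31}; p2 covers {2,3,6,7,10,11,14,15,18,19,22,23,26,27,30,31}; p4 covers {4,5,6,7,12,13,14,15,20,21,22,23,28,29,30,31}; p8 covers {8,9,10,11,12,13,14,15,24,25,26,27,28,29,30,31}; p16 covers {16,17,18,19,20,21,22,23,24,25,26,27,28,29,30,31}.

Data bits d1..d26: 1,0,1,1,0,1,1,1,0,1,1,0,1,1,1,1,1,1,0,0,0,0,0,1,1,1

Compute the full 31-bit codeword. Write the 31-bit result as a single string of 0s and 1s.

Place data at non-parity positions: p1 p2 1 p4 0 1 1 p8 0 1 1 1 0 1 1 p16 0 1 1 1 1 1 1 0 0 0 0 0 1 1 1
p1 (pos 1,3,5,7,9,11,13,15,17,19,21,23,25,27,29,31): XOR of data positions = 1⊕0⊕1⊕0⊕1⊕0⊕1⊕0⊕1⊕1⊕1⊕0⊕0⊕1⊕1 = 1
p2 (pos 2,3,6,7,10,11,14,15,18,19,22,23,26,27,30,31): XOR of data positions = 1⊕1⊕1⊕1⊕1⊕1⊕1⊕1⊕1⊕1⊕1⊕0⊕0⊕1⊕1 = 1
p4 (pos 4,5,6,7,12,13,14,15,20,21,22,23,28,29,30,31): XOR of data positions = 0⊕1⊕1⊕1⊕0⊕1⊕1⊕1⊕1⊕1⊕1⊕0⊕1⊕1⊕1 = 0
p8 (pos 8,9,10,11,12,13,14,15,24,25,26,27,28,29,30,31): XOR of data positions = 0⊕1⊕1⊕1⊕0⊕1⊕1⊕0⊕0⊕0⊕0⊕0⊕1⊕1⊕1 = 0
p16 (pos 16,17,18,19,20,21,22,23,24,25,26,27,28,29,30,31): XOR of data positions = 0⊕1⊕1⊕1⊕1⊕1⊕1⊕0⊕0⊕0⊕0⊕0⊕1⊕1⊕1 = 1
Codeword: 1110011001110111011111100000111

1110011001110111011111100000111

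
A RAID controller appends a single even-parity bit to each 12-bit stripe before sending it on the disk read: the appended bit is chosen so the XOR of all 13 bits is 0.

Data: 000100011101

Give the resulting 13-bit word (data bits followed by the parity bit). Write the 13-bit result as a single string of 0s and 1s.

0001000111011

XOR of the 12 data bits: 0⊕0⊕0⊕1⊕0⊕0⊕0⊕1⊕1⊕1⊕0⊕1 = 1
Parity bit = 1 (so all 13 bits XOR to 0).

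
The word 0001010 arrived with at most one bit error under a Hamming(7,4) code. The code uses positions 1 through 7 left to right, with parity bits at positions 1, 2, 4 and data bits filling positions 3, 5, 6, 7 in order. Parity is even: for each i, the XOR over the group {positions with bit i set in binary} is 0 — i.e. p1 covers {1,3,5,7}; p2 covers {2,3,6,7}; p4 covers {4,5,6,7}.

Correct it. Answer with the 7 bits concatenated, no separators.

s1 (pos 1,3,5,7): 0⊕0⊕0⊕0 = 0
s2 (pos 2,3,6,7): 0⊕0⊕1⊕0 = 1
s4 (pos 4,5,6,7): 1⊕0⊕1⊕0 = 0
Syndrome s4…s1 = 010 → error at position 2.
Flip position 2: 0001010 → 0101010

0101010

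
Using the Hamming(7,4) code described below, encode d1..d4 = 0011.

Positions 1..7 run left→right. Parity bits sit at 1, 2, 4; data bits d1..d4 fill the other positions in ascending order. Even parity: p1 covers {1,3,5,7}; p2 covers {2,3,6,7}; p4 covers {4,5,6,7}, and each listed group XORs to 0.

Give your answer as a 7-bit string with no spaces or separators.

1000011

Place data at non-parity positions: p1 p2 0 p4 0 1 1
p1 (pos 1,3,5,7): XOR of data positions = 0⊕0⊕1 = 1
p2 (pos 2,3,6,7): XOR of data positions = 0⊕1⊕1 = 0
p4 (pos 4,5,6,7): XOR of data positions = 0⊕1⊕1 = 0
Codeword: 1000011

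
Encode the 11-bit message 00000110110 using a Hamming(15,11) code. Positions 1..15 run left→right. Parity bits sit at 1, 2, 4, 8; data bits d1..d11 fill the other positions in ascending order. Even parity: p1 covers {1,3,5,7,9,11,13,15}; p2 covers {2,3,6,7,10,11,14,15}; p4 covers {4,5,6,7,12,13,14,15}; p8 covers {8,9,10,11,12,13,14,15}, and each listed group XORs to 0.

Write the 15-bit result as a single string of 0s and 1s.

Place data at non-parity positions: p1 p2 0 p4 0 0 0 p8 0 1 1 0 1 1 0
p1 (pos 1,3,5,7,9,11,13,15): XOR of data positions = 0⊕0⊕0⊕0⊕1⊕1⊕0 = 0
p2 (pos 2,3,6,7,10,11,14,15): XOR of data positions = 0⊕0⊕0⊕1⊕1⊕1⊕0 = 1
p4 (pos 4,5,6,7,12,13,14,15): XOR of data positions = 0⊕0⊕0⊕0⊕1⊕1⊕0 = 0
p8 (pos 8,9,10,11,12,13,14,15): XOR of data positions = 0⊕1⊕1⊕0⊕1⊕1⊕0 = 0
Codeword: 010000000110110

010000000110110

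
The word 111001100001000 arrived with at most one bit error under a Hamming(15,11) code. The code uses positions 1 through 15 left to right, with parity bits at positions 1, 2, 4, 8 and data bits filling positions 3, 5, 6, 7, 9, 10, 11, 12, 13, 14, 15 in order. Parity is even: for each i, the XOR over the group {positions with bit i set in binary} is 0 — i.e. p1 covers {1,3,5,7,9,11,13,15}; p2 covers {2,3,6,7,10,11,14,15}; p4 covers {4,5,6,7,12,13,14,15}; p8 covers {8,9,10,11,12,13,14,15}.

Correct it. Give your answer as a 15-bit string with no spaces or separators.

111001100001100

s1 (pos 1,3,5,7,9,11,13,15): 1⊕1⊕0⊕1⊕0⊕0⊕0⊕0 = 1
s2 (pos 2,3,6,7,10,11,14,15): 1⊕1⊕1⊕1⊕0⊕0⊕0⊕0 = 0
s4 (pos 4,5,6,7,12,13,14,15): 0⊕0⊕1⊕1⊕1⊕0⊕0⊕0 = 1
s8 (pos 8,9,10,11,12,13,14,15): 0⊕0⊕0⊕0⊕1⊕0⊕0⊕0 = 1
Syndrome s8…s1 = 1101 → error at position 13.
Flip position 13: 111001100001000 → 111001100001100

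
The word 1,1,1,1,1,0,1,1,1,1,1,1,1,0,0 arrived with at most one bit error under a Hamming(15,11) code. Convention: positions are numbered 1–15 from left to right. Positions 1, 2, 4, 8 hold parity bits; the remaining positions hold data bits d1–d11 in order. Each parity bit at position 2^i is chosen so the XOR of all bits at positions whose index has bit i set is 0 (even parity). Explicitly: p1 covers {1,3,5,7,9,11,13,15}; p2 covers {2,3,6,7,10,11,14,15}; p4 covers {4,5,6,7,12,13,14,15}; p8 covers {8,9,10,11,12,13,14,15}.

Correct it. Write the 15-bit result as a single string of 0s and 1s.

111110011111100

s1 (pos 1,3,5,7,9,11,13,15): 1⊕1⊕1⊕1⊕1⊕1⊕1⊕0 = 1
s2 (pos 2,3,6,7,10,11,14,15): 1⊕1⊕0⊕1⊕1⊕1⊕0⊕0 = 1
s4 (pos 4,5,6,7,12,13,14,15): 1⊕1⊕0⊕1⊕1⊕1⊕0⊕0 = 1
s8 (pos 8,9,10,11,12,13,14,15): 1⊕1⊕1⊕1⊕1⊕1⊕0⊕0 = 0
Syndrome s8…s1 = 0111 → error at position 7.
Flip position 7: 111110111111100 → 111110011111100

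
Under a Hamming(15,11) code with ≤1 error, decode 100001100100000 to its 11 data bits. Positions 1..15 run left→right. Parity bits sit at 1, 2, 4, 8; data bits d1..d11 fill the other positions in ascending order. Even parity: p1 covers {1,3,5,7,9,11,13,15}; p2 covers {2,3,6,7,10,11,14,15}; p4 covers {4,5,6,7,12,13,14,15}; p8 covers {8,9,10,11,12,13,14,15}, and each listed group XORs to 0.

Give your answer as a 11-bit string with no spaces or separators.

s1 (pos 1,3,5,7,9,11,13,15): 1⊕0⊕0⊕1⊕0⊕0⊕0⊕0 = 0
s2 (pos 2,3,6,7,10,11,14,15): 0⊕0⊕1⊕1⊕1⊕0⊕0⊕0 = 1
s4 (pos 4,5,6,7,12,13,14,15): 0⊕0⊕1⊕1⊕0⊕0⊕0⊕0 = 0
s8 (pos 8,9,10,11,12,13,14,15): 0⊕0⊕1⊕0⊕0⊕0⊕0⊕0 = 1
Syndrome s8…s1 = 1010 → error at position 10.
Flip position 10: 100001100100000 → 100001100000000
Read data bits from positions 3,5,6,7,9,10,11,12,13,14,15: 00110000000

00110000000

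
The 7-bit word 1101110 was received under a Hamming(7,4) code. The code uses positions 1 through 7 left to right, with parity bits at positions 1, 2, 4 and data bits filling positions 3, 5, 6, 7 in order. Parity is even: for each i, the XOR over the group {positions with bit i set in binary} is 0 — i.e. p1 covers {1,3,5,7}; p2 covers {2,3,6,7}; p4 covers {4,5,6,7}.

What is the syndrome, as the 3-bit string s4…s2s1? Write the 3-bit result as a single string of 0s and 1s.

s1 (pos 1,3,5,7): 1⊕0⊕1⊕0 = 0
s2 (pos 2,3,6,7): 1⊕0⊕1⊕0 = 0
s4 (pos 4,5,6,7): 1⊕1⊕1⊕0 = 1
Syndrome s4…s1 = 100 → error at position 4.

100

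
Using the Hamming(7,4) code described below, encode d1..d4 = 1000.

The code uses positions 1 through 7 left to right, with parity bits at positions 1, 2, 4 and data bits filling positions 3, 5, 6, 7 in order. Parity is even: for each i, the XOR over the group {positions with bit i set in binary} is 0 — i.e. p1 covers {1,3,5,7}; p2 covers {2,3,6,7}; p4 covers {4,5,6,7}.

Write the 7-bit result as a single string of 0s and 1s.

Place data at non-parity positions: p1 p2 1 p4 0 0 0
p1 (pos 1,3,5,7): XOR of data positions = 1⊕0⊕0 = 1
p2 (pos 2,3,6,7): XOR of data positions = 1⊕0⊕0 = 1
p4 (pos 4,5,6,7): XOR of data positions = 0⊕0⊕0 = 0
Codeword: 1110000

1110000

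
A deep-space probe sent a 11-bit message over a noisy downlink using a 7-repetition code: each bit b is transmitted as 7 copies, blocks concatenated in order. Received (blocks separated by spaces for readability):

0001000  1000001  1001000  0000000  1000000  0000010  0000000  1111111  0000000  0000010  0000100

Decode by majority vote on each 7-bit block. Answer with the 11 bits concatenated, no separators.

Block 1 (0001000): 1 one → 0
Block 2 (1000001): 2 ones → 0
Block 3 (1001000): 2 ones → 0
Block 4 (0000000): 0 ones → 0
Block 5 (1000000): 1 one → 0
Block 6 (0000010): 1 one → 0
Block 7 (0000000): 0 ones → 0
Block 8 (1111111): 7 ones → 1
Block 9 (0000000): 0 ones → 0
Block 10 (0000010): 1 one → 0
Block 11 (0000100): 1 one → 0

00000001000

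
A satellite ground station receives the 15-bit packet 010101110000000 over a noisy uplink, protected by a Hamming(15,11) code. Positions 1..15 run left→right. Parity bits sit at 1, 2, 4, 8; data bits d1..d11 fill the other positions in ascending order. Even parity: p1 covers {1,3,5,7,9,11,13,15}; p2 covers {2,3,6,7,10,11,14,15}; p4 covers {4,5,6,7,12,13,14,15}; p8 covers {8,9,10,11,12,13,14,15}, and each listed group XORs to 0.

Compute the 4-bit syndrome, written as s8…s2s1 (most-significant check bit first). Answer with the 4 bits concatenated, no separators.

s1 (pos 1,3,5,7,9,11,13,15): 0⊕0⊕0⊕1⊕0⊕0⊕0⊕0 = 1
s2 (pos 2,3,6,7,10,11,14,15): 1⊕0⊕1⊕1⊕0⊕0⊕0⊕0 = 1
s4 (pos 4,5,6,7,12,13,14,15): 1⊕0⊕1⊕1⊕0⊕0⊕0⊕0 = 1
s8 (pos 8,9,10,11,12,13,14,15): 1⊕0⊕0⊕0⊕0⊕0⊕0⊕0 = 1
Syndrome s8…s1 = 1111 → error at position 15.

1111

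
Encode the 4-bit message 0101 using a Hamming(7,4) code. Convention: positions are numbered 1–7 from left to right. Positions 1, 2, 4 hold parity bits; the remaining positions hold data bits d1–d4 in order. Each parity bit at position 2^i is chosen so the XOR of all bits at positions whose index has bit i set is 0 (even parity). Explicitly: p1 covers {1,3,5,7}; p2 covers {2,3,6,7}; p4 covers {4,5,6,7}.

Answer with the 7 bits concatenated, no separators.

0100101

Place data at non-parity positions: p1 p2 0 p4 1 0 1
p1 (pos 1,3,5,7): XOR of data positions = 0⊕1⊕1 = 0
p2 (pos 2,3,6,7): XOR of data positions = 0⊕0⊕1 = 1
p4 (pos 4,5,6,7): XOR of data positions = 1⊕0⊕1 = 0
Codeword: 0100101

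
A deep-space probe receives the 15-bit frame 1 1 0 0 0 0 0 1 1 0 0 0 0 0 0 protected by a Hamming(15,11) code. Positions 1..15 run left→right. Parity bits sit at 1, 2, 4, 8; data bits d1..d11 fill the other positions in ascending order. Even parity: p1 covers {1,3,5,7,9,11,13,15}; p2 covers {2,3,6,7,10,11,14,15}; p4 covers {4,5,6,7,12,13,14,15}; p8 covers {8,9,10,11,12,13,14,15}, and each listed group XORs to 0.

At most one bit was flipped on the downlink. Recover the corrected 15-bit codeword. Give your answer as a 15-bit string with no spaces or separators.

100000011000000

s1 (pos 1,3,5,7,9,11,13,15): 1⊕0⊕0⊕0⊕1⊕0⊕0⊕0 = 0
s2 (pos 2,3,6,7,10,11,14,15): 1⊕0⊕0⊕0⊕0⊕0⊕0⊕0 = 1
s4 (pos 4,5,6,7,12,13,14,15): 0⊕0⊕0⊕0⊕0⊕0⊕0⊕0 = 0
s8 (pos 8,9,10,11,12,13,14,15): 1⊕1⊕0⊕0⊕0⊕0⊕0⊕0 = 0
Syndrome s8…s1 = 0010 → error at position 2.
Flip position 2: 110000011000000 → 100000011000000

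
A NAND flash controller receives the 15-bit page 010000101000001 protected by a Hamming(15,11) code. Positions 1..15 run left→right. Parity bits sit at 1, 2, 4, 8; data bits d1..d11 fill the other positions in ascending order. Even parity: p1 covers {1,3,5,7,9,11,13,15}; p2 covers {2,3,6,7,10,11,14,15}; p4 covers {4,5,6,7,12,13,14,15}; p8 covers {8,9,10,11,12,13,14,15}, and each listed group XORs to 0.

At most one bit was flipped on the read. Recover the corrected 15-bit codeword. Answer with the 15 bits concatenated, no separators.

s1 (pos 1,3,5,7,9,11,13,15): 0⊕0⊕0⊕1⊕1⊕0⊕0⊕1 = 1
s2 (pos 2,3,6,7,10,11,14,15): 1⊕0⊕0⊕1⊕0⊕0⊕0⊕1 = 1
s4 (pos 4,5,6,7,12,13,14,15): 0⊕0⊕0⊕1⊕0⊕0⊕0⊕1 = 0
s8 (pos 8,9,10,11,12,13,14,15): 0⊕1⊕0⊕0⊕0⊕0⊕0⊕1 = 0
Syndrome s8…s1 = 0011 → error at position 3.
Flip position 3: 010000101000001 → 011000101000001

011000101000001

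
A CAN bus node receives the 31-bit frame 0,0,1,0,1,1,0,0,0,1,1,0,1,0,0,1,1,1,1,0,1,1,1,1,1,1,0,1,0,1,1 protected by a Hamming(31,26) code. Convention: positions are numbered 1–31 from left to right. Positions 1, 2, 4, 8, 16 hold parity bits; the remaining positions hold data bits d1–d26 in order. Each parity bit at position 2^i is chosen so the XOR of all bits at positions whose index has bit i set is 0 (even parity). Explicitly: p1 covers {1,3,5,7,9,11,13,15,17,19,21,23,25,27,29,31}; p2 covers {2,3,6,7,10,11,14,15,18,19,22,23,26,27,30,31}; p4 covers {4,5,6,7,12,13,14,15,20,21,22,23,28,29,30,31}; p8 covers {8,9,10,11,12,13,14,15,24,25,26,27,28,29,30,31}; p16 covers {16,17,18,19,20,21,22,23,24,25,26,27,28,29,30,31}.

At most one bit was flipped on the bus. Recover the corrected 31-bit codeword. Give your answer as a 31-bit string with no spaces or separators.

0010110001101001111011111101001

s1 (pos 1,3,5,7,9,11,13,15,17,19,21,23,25,27,29,31): 0⊕1⊕1⊕0⊕0⊕1⊕1⊕0⊕1⊕1⊕1⊕1⊕1⊕0⊕0⊕1 = 0
s2 (pos 2,3,6,7,10,11,14,15,18,19,22,23,26,27,30,31): 0⊕1⊕1⊕0⊕1⊕1⊕0⊕0⊕1⊕1⊕1⊕1⊕1⊕0⊕1⊕1 = 1
s4 (pos 4,5,6,7,12,13,14,15,20,21,22,23,28,29,30,31): 0⊕1⊕1⊕0⊕0⊕1⊕0⊕0⊕0⊕1⊕1⊕1⊕1⊕0⊕1⊕1 = 1
s8 (pos 8,9,10,11,12,13,14,15,24,25,26,27,28,29,30,31): 0⊕0⊕1⊕1⊕0⊕1⊕0⊕0⊕1⊕1⊕1⊕0⊕1⊕0⊕1⊕1 = 1
s16 (pos 16,17,18,19,20,21,22,23,24,25,26,27,28,29,30,31): 1⊕1⊕1⊕1⊕0⊕1⊕1⊕1⊕1⊕1⊕1⊕0⊕1⊕0⊕1⊕1 = 1
Syndrome s16…s1 = 11110 → error at position 30.
Flip position 30: 0010110001101001111011111101011 → 0010110001101001111011111101001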